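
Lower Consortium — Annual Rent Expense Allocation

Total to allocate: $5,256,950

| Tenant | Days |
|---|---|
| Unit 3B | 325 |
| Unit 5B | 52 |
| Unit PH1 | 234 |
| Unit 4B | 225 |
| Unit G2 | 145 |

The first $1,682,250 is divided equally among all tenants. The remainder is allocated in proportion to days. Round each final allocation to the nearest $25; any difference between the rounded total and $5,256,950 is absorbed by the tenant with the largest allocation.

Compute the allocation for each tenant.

First tranche $1,682,250 split equally: $336,450 each.
Remainder $3,574,700 by days (total 981): Unit 3B 1,184,278.80 → $1,184,275; Unit 5B 189,484.61 → $189,475; Unit PH1 852,680.73 → $852,675; Unit 4B 819,885.32 → $819,875; Unit G2 528,370.54 → $528,375.
Rounding difference +$25 on remainder applied to Unit 3B.
Totals: Unit 3B $336,450 + $1,184,300 = $1,520,750; Unit 5B $336,450 + $189,475 = $525,925; Unit PH1 $336,450 + $852,675 = $1,189,125; Unit 4B $336,450 + $819,875 = $1,156,325; Unit G2 $336,450 + $528,375 = $864,825.

Unit 3B: $1,520,750 · Unit 5B: $525,925 · Unit PH1: $1,189,125 · Unit 4B: $1,156,325 · Unit G2: $864,825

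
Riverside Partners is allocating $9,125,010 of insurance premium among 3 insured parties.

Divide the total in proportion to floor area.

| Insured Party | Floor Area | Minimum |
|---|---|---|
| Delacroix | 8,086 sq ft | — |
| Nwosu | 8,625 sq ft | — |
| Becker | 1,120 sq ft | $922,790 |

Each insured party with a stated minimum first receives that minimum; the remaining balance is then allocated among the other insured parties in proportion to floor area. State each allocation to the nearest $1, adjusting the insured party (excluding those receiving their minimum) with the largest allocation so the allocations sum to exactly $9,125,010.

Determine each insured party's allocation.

Delacroix: $3,968,832 | Nwosu: $4,233,388 | Becker: $922,790

Guaranteed amounts: Becker $922,790. Balance $8,202,220.
Balance split over remaining floor area 16,711: Delacroix 3,968,831.96 → $3,968,832; Nwosu 4,233,388.04 → $4,233,388.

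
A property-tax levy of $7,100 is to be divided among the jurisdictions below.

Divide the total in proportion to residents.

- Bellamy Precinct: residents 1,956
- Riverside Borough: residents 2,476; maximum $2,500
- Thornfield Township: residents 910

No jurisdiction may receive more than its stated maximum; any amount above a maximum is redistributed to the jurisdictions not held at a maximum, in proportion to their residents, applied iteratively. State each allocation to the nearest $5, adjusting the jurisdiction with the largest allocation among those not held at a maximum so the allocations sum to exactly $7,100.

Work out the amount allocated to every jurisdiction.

Bellamy Precinct: $3,140 | Riverside Borough: $2,500 | Thornfield Township: $1,460

Total residents = 5,342.
Proportional shares (ignoring caps): Bellamy Precinct 2,599.70; Riverside Borough 3,290.83; Thornfield Township 1,209.47.
Cap binds for Riverside Borough ($2,500); remaining pool $4,600 reallocated over remaining residents 2,866.
Shares after redistribution: Bellamy Precinct 3,139.43 → $3,140; Thornfield Township 1,460.57 → $1,460.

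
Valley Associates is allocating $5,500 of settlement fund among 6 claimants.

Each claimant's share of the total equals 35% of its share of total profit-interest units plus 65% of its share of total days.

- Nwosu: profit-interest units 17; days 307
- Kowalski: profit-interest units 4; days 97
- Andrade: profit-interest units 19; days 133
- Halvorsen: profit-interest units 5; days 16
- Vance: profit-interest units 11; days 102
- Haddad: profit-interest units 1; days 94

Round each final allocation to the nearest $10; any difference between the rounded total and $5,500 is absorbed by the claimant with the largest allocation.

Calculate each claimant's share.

Totals — profit-interest units 57, days 749.
Blended shares (35% profit-interest units + 65% days): Nwosu 0.3708; Kowalski 0.1087; Andrade 0.2321; Halvorsen 0.0446; Vance 0.1561; Haddad 0.0877.
Proportional shares: Nwosu 2,039.44; Kowalski 598.07; Andrade 1,276.48; Halvorsen 245.23; Vance 858.34; Haddad 482.44.
After rounding ($10): Nwosu $2,040; Kowalski $600; Andrade $1,280; Halvorsen $250; Vance $860; Haddad $480. Sum = $5,510.
Difference $5,500 − $5,510 = −$10 applied to largest allocation (Nwosu): Nwosu becomes $2,030.

Nwosu: $2,030 | Kowalski: $600 | Andrade: $1,280 | Halvorsen: $250 | Vance: $860 | Haddad: $480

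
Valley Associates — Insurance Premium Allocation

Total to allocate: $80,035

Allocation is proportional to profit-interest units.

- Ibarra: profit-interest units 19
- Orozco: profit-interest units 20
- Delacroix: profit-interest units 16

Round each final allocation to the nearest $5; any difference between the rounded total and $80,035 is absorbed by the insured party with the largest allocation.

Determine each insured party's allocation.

Ibarra: $27,650 · Orozco: $29,100 · Delacroix: $23,285

Profit-interest units total: 55.
Pro-rata amounts: Ibarra 19/55 × $80,035 = 27,648.45; Orozco 20/55 × $80,035 = 29,103.64; Delacroix 16/55 × $80,035 = 23,282.91.
At nearest $5: Ibarra $27,650; Orozco $29,105; Delacroix $23,285. Sum = $80,040.
Difference $80,035 − $80,040 = −$5 applied to largest allocation (Orozco): Orozco becomes $29,100.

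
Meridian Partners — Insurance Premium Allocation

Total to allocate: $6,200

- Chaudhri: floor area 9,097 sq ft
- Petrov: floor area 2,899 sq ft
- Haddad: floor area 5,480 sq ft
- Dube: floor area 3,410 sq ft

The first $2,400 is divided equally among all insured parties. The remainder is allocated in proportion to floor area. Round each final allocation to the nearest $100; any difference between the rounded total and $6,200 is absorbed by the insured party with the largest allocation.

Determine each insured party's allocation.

First tranche $2,400 split equally: $600 each.
Remainder $3,800 by floor area (total 20,886): Chaudhri 1,655.11 → $1,700; Petrov 527.44 → $500; Haddad 997.03 → $1,000; Dube 620.42 → $600.
Totals: Chaudhri $600 + $1,700 = $2,300; Petrov $600 + $500 = $1,100; Haddad $600 + $1,000 = $1,600; Dube $600 + $600 = $1,200.

Chaudhri: $2,300; Petrov: $1,100; Haddad: $1,600; Dube: $1,200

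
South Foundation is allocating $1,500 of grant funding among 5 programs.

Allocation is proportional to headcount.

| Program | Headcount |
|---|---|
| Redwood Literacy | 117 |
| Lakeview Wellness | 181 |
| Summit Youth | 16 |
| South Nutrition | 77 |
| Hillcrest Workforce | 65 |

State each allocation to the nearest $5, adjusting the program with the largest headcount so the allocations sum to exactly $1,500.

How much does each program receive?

Total headcount = 117 + 181 + 16 + 77 + 65 = 456.
Proportional shares: Redwood Literacy 384.87; Lakeview Wellness 595.39; Summit Youth 52.63; South Nutrition 253.29; Hillcrest Workforce 213.82.
Rounded to nearest $5: Redwood Literacy $385; Lakeview Wellness $595; Summit Youth $55; South Nutrition $255; Hillcrest Workforce $215. Sum = $1,505.
Difference $1,500 − $1,505 = −$5 applied to largest headcount (Lakeview Wellness): Lakeview Wellness becomes $590.

Redwood Literacy: $385 · Lakeview Wellness: $590 · Summit Youth: $55 · South Nutrition: $255 · Hillcrest Workforce: $215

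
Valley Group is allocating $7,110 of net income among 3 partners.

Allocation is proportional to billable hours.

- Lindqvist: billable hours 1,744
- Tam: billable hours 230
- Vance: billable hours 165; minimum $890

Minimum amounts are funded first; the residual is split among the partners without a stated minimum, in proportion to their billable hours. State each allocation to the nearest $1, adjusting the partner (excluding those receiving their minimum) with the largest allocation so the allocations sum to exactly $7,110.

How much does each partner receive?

Lindqvist: $5,495; Tam: $725; Vance: $890

Fund the minimums — Vance $890. Balance $6,220.
Balance split over remaining billable hours 1,974: Lindqvist 5,495.28 → $5,495; Tam 724.72 → $725.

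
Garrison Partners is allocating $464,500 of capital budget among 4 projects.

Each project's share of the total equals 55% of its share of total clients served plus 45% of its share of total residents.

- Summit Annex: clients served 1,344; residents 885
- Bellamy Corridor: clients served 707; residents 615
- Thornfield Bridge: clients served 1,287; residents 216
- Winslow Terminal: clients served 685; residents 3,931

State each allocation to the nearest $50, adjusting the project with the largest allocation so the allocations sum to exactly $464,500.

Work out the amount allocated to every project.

Summit Annex: $118,100 · Bellamy Corridor: $67,650 · Thornfield Bridge: $89,700 · Winslow Terminal: $189,050

Totals — clients served 4,023, residents 5,647.
Blended shares (55% clients served + 45% residents): Summit Annex 0.2543; Bellamy Corridor 0.1457; Thornfield Bridge 0.1932; Winslow Terminal 0.4069.
Unrounded shares: Summit Annex 118,107.32; Bellamy Corridor 67,661.41; Thornfield Bridge 89,724.43; Winslow Terminal 189,006.84.
Rounded to nearest $50: Summit Annex $118,100; Bellamy Corridor $67,650; Thornfield Bridge $89,700; Winslow Terminal $189,000. Sum = $464,450.
Difference $464,500 − $464,450 = +$50 applied to largest allocation (Winslow Terminal): Winslow Terminal becomes $189,050.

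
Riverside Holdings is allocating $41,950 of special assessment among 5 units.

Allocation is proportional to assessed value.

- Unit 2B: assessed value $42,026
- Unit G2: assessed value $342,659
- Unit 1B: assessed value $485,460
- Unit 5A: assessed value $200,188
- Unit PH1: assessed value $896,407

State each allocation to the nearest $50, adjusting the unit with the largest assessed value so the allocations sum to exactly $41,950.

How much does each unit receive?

Unit 2B: $900; Unit G2: $7,300; Unit 1B: $10,350; Unit 5A: $4,250; Unit PH1: $19,150

Total assessed value = 1,966,740.
Pro-rata amounts: Unit 2B 42,026/1,966,740 × $41,950 = 896.40; Unit G2 342,659/1,966,740 × $41,950 = 7,308.82; Unit 1B 485,460/1,966,740 × $41,950 = 10,354.72; Unit 5A 200,188/1,966,740 × $41,950 = 4,269.95; Unit PH1 896,407/1,966,740 × $41,950 = 19,120.10.
At nearest $50: Unit 2B $900; Unit G2 $7,300; Unit 1B $10,350; Unit 5A $4,250; Unit PH1 $19,100. Sum = $41,900.
Difference $41,950 − $41,900 = +$50 applied to largest assessed value (Unit PH1): Unit PH1 becomes $19,150.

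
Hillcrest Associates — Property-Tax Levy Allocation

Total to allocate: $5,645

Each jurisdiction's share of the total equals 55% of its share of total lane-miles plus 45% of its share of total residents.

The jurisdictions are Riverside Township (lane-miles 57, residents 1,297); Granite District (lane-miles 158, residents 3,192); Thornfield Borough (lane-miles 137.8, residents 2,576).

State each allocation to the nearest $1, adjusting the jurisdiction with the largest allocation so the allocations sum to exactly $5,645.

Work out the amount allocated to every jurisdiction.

Riverside Township: $968 | Granite District: $2,538 | Thornfield Borough: $2,139

Lane-miles total 352.8; residents total 7,065.
Blended shares (55% lane-miles + 45% residents): Riverside Township 0.1715; Granite District 0.4496; Thornfield Borough 0.3789.
Unrounded shares: Riverside Township 967.96; Granite District 2,538.15; Thornfield Borough 2,138.89.
Rounded to nearest $1: Riverside Township $968; Granite District $2,538; Thornfield Borough $2,139. Sum = $5,645.
Sum already equals the total — no adjustment.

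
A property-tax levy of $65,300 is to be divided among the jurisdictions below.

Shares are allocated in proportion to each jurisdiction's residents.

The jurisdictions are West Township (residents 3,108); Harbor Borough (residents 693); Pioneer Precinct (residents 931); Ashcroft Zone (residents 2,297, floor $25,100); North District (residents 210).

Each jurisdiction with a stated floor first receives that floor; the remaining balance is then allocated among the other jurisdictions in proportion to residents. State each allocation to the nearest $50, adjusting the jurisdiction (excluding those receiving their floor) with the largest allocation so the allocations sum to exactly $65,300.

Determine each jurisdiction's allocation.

West Township: $25,300 | Harbor Borough: $5,650 | Pioneer Precinct: $7,550 | Ashcroft Zone: $25,100 | North District: $1,700

Fund the minimums — Ashcroft Zone $25,100. Balance $40,200.
Balance split over remaining residents 4,942: West Township 25,281.59 → $25,300; Harbor Borough 5,637.11 → $5,650; Pioneer Precinct 7,573.09 → $7,550; North District 1,708.22 → $1,700.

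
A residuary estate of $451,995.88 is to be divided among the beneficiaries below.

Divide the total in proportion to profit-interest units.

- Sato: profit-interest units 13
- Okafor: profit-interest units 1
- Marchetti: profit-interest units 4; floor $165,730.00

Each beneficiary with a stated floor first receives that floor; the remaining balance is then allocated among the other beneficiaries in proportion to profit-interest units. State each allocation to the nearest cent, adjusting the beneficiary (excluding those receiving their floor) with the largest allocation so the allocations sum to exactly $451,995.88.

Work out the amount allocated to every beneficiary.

Sato: $265,818.32 | Okafor: $20,447.56 | Marchetti: $165,730.00

Fund the minimums — Marchetti $165,730.00. Balance $286,265.88.
Balance split over remaining profit-interest units 14: Sato 265,818.3171 → $265,818.32; Okafor 20,447.5629 → $20,447.56.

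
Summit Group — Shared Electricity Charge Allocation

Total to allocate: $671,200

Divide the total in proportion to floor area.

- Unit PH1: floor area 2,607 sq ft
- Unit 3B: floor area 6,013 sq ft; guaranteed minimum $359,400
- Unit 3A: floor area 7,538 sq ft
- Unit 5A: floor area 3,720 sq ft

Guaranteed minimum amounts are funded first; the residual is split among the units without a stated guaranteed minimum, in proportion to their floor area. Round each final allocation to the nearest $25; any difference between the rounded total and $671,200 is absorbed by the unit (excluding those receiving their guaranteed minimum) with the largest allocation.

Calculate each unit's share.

Unit PH1: $58,625 · Unit 3B: $359,400 · Unit 3A: $169,525 · Unit 5A: $83,650

Guaranteed amounts: Unit 3B $359,400. Residual $311,800.
Residual split over remaining floor area 13,865: Unit PH1 58,626.95 → $58,625; Unit 3A 169,516.65 → $169,525; Unit 5A 83,656.40 → $83,650.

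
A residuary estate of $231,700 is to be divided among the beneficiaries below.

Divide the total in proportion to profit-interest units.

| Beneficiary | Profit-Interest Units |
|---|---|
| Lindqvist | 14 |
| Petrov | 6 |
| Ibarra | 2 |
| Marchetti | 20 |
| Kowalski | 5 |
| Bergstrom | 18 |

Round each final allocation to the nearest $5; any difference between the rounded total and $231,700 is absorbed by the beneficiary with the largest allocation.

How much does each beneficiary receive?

Sum of profit-interest units: 65.
Unrounded shares: Lindqvist 14/65 × $231,700 = 49,904.62; Petrov 6/65 × $231,700 = 21,387.69; Ibarra 2/65 × $231,700 = 7,129.23; Marchetti 20/65 × $231,700 = 71,292.31; Kowalski 5/65 × $231,700 = 17,823.08; Bergstrom 18/65 × $231,700 = 64,163.08.
After rounding ($5): Lindqvist $49,905; Petrov $21,390; Ibarra $7,130; Marchetti $71,290; Kowalski $17,825; Bergstrom $64,165. Sum = $231,705.
Difference $231,700 − $231,705 = −$5 applied to largest allocation (Marchetti): Marchetti becomes $71,285.

Lindqvist: $49,905 | Petrov: $21,390 | Ibarra: $7,130 | Marchetti: $71,285 | Kowalski: $17,825 | Bergstrom: $64,165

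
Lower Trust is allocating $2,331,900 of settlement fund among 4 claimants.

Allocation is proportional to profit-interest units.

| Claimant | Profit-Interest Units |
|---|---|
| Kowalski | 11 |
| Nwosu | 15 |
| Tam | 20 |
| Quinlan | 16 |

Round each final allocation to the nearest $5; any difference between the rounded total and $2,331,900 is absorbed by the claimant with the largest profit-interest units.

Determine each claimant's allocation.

Combined profit-interest units = 11 + 15 + 20 + 16 = 62.
Unrounded shares: Kowalski 413,724.19; Nwosu 564,169.35; Tam 752,225.81; Quinlan 601,780.65.
Rounded to nearest $5: Kowalski $413,725; Nwosu $564,170; Tam $752,225; Quinlan $601,780. Sum = $2,331,900.
Rounded total matches; no reconciliation needed.

Kowalski: $413,725; Nwosu: $564,170; Tam: $752,225; Quinlan: $601,780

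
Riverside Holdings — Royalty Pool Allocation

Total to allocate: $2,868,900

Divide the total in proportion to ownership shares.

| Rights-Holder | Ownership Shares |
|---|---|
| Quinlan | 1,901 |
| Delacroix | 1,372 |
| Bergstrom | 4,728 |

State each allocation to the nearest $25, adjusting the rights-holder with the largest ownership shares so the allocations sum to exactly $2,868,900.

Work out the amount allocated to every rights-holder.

Quinlan: $681,625 · Delacroix: $491,950 · Bergstrom: $1,695,325

Sum of ownership shares: 1,901 + 1,372 + 4,728 = 8,001.
Pro-rata amounts: Quinlan 681,637.16; Delacroix 491,954.86; Bergstrom 1,695,307.99.
At nearest $25: Quinlan $681,625; Delacroix $491,950; Bergstrom $1,695,300. Sum = $2,868,875.
Difference $2,868,900 − $2,868,875 = +$25 applied to largest ownership shares (Bergstrom): Bergstrom becomes $1,695,325.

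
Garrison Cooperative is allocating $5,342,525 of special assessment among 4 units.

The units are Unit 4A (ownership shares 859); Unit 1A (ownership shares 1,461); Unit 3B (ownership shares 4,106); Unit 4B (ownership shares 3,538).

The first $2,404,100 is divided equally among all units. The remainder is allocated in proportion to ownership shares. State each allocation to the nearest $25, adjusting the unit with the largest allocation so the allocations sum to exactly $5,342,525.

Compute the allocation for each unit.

Equal tier: $2,404,100 ÷ 4 = $601,025 apiece.
Remainder $2,938,425 by ownership shares (total 9,964): Unit 4A 253,322.67 → $253,325; Unit 1A 430,854.97 → $430,850; Unit 3B 1,210,876.46 → $1,210,875; Unit 4B 1,043,370.90 → $1,043,375.
Totals: Unit 4A $601,025 + $253,325 = $854,350; Unit 1A $601,025 + $430,850 = $1,031,875; Unit 3B $601,025 + $1,210,875 = $1,811,900; Unit 4B $601,025 + $1,043,375 = $1,644,400.

Unit 4A: $854,350 | Unit 1A: $1,031,875 | Unit 3B: $1,811,900 | Unit 4B: $1,644,400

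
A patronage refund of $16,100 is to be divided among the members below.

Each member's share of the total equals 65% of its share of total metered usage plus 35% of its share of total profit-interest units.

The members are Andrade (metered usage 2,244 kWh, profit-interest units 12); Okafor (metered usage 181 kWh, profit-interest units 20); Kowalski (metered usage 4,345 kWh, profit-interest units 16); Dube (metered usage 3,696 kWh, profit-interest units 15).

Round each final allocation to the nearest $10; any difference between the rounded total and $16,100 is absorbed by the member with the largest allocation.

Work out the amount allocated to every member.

Metered usage total 10,466; profit-interest units total 63.
Blended shares (65% metered usage + 35% profit-interest units): Andrade 0.2060; Okafor 0.1224; Kowalski 0.3587; Dube 0.3129.
Raw shares: Andrade 3,317.12; Okafor 1,969.87; Kowalski 5,775.70; Dube 5,037.31.
At nearest $10: Andrade $3,320; Okafor $1,970; Kowalski $5,780; Dube $5,040. Sum = $16,110.
Difference $16,100 − $16,110 = −$10 applied to largest allocation (Kowalski): Kowalski becomes $5,770.

Andrade: $3,320; Okafor: $1,970; Kowalski: $5,770; Dube: $5,040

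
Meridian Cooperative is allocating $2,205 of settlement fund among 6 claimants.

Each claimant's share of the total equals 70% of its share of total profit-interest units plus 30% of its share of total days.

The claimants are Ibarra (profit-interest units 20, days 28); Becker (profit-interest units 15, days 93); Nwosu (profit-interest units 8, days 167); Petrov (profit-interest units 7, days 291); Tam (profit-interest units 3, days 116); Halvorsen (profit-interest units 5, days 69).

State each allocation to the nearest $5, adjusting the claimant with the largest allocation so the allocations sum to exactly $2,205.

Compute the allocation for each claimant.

Ibarra: $555 | Becker: $480 | Nwosu: $355 | Petrov: $440 | Tam: $180 | Halvorsen: $195

Totals — profit-interest units 58, days 764.
Blended shares (70% profit-interest units + 30% days): Ibarra 0.2524; Becker 0.2176; Nwosu 0.1621; Petrov 0.1987; Tam 0.0818; Halvorsen 0.0874.
Pro-rata amounts: Ibarra 556.48; Becker 479.70; Nwosu 357.49; Petrov 438.24; Tam 180.27; Halvorsen 192.80.
At nearest $5: Ibarra $555; Becker $480; Nwosu $355; Petrov $440; Tam $180; Halvorsen $195. Sum = $2,205.
Sum already equals the total — no adjustment.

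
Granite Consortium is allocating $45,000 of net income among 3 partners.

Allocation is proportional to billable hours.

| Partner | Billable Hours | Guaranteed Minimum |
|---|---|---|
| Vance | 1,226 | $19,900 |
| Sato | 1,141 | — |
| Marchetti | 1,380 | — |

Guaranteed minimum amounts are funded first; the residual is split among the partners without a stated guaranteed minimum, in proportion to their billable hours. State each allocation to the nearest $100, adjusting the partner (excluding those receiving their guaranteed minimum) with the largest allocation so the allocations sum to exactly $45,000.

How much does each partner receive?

Vance: $19,900; Sato: $11,400; Marchetti: $13,700

Fund the minimums — Vance $19,900. Balance $25,100.
Balance split over remaining billable hours 2,521: Sato 11,360.21 → $11,400; Marchetti 13,739.79 → $13,700.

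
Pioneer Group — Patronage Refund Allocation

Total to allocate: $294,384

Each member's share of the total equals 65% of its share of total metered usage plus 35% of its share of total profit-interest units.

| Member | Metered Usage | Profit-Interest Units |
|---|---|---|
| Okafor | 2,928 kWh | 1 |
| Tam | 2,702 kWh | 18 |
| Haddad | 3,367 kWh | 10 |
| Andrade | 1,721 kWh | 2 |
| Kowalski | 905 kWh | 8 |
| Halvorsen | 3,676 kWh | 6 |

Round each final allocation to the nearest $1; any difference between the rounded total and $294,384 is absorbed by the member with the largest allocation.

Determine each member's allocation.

Totals — metered usage 15,299, profit-interest units 45.
Blended shares (65% metered usage + 35% profit-interest units): Okafor 0.1322; Tam 0.2548; Haddad 0.2208; Andrade 0.0887; Kowalski 0.1007; Halvorsen 0.2028.
Raw shares: Okafor 38,911.11; Tam 75,008.56; Haddad 65,008.70; Andrade 26,104.42; Kowalski 29,636.36; Halvorsen 59,714.86.
At nearest $1: Okafor $38,911; Tam $75,009; Haddad $65,009; Andrade $26,104; Kowalski $29,636; Halvorsen $59,715. Sum = $294,384.
No rounding difference to absorb.

Okafor: $38,911; Tam: $75,009; Haddad: $65,009; Andrade: $26,104; Kowalski: $29,636; Halvorsen: $59,715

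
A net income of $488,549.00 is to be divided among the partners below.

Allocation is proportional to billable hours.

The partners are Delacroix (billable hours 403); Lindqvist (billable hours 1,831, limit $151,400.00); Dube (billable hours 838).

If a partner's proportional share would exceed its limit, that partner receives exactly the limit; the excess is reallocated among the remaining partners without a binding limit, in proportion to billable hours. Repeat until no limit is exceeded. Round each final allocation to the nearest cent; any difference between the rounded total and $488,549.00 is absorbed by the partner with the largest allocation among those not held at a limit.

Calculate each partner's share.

Sum of billable hours: 3,072.
Unconstrained shares: Delacroix 64,090.2497; Lindqvist 291,189.1989; Dube 133,269.5514.
Held at cap: Lindqvist ($151,400.00); balance $337,149.00 reallocated over remaining billable hours 1,241.
Shares after redistribution: Delacroix 109,485.1305 → $109,485.13; Dube 227,663.8695 → $227,663.87.

Delacroix: $109,485.13; Lindqvist: $151,400.00; Dube: $227,663.87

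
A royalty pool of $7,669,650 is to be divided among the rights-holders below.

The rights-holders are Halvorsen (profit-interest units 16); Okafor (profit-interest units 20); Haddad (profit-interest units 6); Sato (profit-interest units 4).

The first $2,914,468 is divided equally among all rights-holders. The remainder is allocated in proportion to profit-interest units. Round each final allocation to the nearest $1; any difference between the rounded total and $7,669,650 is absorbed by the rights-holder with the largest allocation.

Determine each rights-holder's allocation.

Halvorsen: $2,382,593; Okafor: $2,796,088; Haddad: $1,348,858; Sato: $1,142,111

$2,914,468 shared equally gives $728,617 per rights-holder.
Remainder $4,755,182 by profit-interest units (total 46): Halvorsen 1,653,976.35 → $1,653,976; Okafor 2,067,470.43 → $2,067,470; Haddad 620,241.13 → $620,241; Sato 413,494.09 → $413,494.
Rounding difference +$1 on remainder applied to Okafor.
Totals: Halvorsen $728,617 + $1,653,976 = $2,382,593; Okafor $728,617 + $2,067,471 = $2,796,088; Haddad $728,617 + $620,241 = $1,348,858; Sato $728,617 + $413,494 = $1,142,111.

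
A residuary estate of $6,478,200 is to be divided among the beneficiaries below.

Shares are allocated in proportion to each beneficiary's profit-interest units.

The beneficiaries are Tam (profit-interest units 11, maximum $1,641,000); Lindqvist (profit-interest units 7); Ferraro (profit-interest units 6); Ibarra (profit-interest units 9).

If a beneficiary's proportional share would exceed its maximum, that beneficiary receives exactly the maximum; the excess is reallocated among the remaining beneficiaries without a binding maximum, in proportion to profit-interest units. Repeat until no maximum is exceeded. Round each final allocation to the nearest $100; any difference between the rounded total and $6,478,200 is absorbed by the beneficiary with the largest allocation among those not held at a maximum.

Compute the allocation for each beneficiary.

Tam: $1,641,000; Lindqvist: $1,539,100; Ferraro: $1,319,200; Ibarra: $1,978,900

Profit-interest units total: 33.
Unconstrained shares: Tam 2,159,400.00; Lindqvist 1,374,163.64; Ferraro 1,177,854.55; Ibarra 1,766,781.82.
Cap binds for Tam ($1,641,000); balance $4,837,200 reallocated over remaining profit-interest units 22.
Remaining shares: Lindqvist 1,539,109.09 → $1,539,100; Ferraro 1,319,236.36 → $1,319,200; Ibarra 1,978,854.55 → $1,978,900.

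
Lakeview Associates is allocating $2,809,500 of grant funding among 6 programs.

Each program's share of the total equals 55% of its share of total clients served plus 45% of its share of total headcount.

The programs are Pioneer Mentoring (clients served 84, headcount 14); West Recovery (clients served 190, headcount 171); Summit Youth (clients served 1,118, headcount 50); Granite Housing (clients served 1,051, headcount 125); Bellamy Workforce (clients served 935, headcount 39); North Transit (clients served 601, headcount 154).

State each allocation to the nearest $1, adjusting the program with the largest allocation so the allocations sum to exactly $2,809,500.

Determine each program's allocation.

Pioneer Mentoring: $64,628 · West Recovery: $464,728 · Summit Youth: $548,480 · Granite Housing: $693,927 · Bellamy Workforce: $452,265 · North Transit: $585,472

Clients served total 3,979; headcount total 553.
Blended shares (55% clients served + 45% headcount): Pioneer Mentoring 0.0230; West Recovery 0.1654; Summit Youth 0.1952; Granite Housing 0.2470; Bellamy Workforce 0.1610; North Transit 0.2084.
Pro-rata amounts: Pioneer Mentoring 64,627.95; West Recovery 464,727.74; Summit Youth 548,480.36; Granite Housing 693,927.11; Bellamy Workforce 452,264.88; North Transit 585,471.96.
Rounded to nearest $1: Pioneer Mentoring $64,628; West Recovery $464,728; Summit Youth $548,480; Granite Housing $693,927; Bellamy Workforce $452,265; North Transit $585,472. Sum = $2,809,500.
Rounded total matches; no reconciliation needed.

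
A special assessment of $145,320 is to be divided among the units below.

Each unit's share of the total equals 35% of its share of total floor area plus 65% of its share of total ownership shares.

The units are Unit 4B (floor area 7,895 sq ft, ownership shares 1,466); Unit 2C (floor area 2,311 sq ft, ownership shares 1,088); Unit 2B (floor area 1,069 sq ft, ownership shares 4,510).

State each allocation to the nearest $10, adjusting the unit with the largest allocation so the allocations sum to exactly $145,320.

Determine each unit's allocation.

Floor area total 11,275; ownership shares total 7,064.
Blended shares (35% floor area + 65% ownership shares): Unit 4B 0.3800; Unit 2C 0.1719; Unit 2B 0.4482.
Proportional shares: Unit 4B 55,217.65; Unit 2C 24,973.48; Unit 2B 65,128.87.
Rounded to nearest $10: Unit 4B $55,220; Unit 2C $24,970; Unit 2B $65,130. Sum = $145,320.
Sum already equals the total — no adjustment.

Unit 4B: $55,220 | Unit 2C: $24,970 | Unit 2B: $65,130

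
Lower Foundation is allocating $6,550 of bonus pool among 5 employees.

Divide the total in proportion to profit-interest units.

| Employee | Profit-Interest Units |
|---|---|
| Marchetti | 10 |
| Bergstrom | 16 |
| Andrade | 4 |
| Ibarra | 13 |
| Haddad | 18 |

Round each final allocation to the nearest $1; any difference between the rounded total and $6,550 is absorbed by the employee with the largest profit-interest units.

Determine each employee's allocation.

Marchetti: $1,074; Bergstrom: $1,718; Andrade: $430; Ibarra: $1,396; Haddad: $1,932

Total profit-interest units = 61.
Unrounded shares: Marchetti 10/61 × $6,550 = 1,073.77; Bergstrom 16/61 × $6,550 = 1,718.03; Andrade 4/61 × $6,550 = 429.51; Ibarra 13/61 × $6,550 = 1,395.90; Haddad 18/61 × $6,550 = 1,932.79.
Rounded to nearest $1: Marchetti $1,074; Bergstrom $1,718; Andrade $430; Ibarra $1,396; Haddad $1,933. Sum = $6,551.
Difference $6,550 − $6,551 = −$1 applied to largest profit-interest units (Haddad): Haddad becomes $1,932.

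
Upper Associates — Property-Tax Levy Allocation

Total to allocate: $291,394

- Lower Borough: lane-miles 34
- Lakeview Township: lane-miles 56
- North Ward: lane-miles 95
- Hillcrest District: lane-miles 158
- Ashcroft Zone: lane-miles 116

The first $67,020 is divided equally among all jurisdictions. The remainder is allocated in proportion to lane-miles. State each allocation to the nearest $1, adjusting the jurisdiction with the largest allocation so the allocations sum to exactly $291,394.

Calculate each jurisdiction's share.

First tranche $67,020 split equally: $13,404 each.
Remainder $224,374 by lane-miles (total 459): Lower Borough 16,620.30 → $16,620; Lakeview Township 27,374.61 → $27,375; North Ward 46,439.06 → $46,439; Hillcrest District 77,235.49 → $77,235; Ashcroft Zone 56,704.54 → $56,705.
Totals: Lower Borough $13,404 + $16,620 = $30,024; Lakeview Township $13,404 + $27,375 = $40,779; North Ward $13,404 + $46,439 = $59,843; Hillcrest District $13,404 + $77,235 = $90,639; Ashcroft Zone $13,404 + $56,705 = $70,109.

Lower Borough: $30,024; Lakeview Township: $40,779; North Ward: $59,843; Hillcrest District: $90,639; Ashcroft Zone: $70,109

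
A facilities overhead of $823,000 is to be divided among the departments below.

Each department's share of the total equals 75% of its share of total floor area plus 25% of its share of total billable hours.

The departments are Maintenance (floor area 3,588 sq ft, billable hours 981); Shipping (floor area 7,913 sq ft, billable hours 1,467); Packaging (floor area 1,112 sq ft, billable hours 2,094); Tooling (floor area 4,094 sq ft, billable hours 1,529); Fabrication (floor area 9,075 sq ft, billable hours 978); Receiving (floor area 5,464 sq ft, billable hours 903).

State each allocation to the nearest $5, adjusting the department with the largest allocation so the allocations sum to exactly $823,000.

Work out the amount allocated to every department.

Maintenance: $96,260; Shipping: $194,275; Packaging: $76,145; Tooling: $120,435; Fabrication: $204,580; Receiving: $131,305

Floor area total 31,246; billable hours total 7,952.
Blended shares (75% floor area + 25% billable hours): Maintenance 0.1170; Shipping 0.2361; Packaging 0.0925; Tooling 0.1463; Fabrication 0.2486; Receiving 0.1595.
Proportional shares: Maintenance 96,261.64; Shipping 194,274.73; Packaging 76,147.18; Tooling 120,436.38; Fabrication 204,577.11; Receiving 131,302.96.
At nearest $5: Maintenance $96,260; Shipping $194,275; Packaging $76,145; Tooling $120,435; Fabrication $204,575; Receiving $131,305. Sum = $822,995.
Difference $823,000 − $822,995 = +$5 applied to largest allocation (Fabrication): Fabrication becomes $204,580.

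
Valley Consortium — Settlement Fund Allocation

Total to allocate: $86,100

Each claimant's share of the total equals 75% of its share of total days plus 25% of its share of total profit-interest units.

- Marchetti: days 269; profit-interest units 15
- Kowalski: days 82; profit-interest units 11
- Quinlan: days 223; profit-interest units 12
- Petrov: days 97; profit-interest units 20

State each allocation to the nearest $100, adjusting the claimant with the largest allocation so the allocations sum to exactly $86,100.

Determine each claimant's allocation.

Marchetti: $31,400 | Kowalski: $12,000 | Quinlan: $25,900 | Petrov: $16,800

Totals — days 671, profit-interest units 58.
Blended shares (75% days + 25% profit-interest units): Marchetti 0.3653; Kowalski 0.1391; Quinlan 0.3010; Petrov 0.1946.
Pro-rata amounts: Marchetti 31,454.55; Kowalski 11,973.76; Quinlan 25,914.29; Petrov 16,757.40.
After rounding ($100): Marchetti $31,500; Kowalski $12,000; Quinlan $25,900; Petrov $16,800. Sum = $86,200.
Difference $86,100 − $86,200 = −$100 applied to largest allocation (Marchetti): Marchetti becomes $31,400.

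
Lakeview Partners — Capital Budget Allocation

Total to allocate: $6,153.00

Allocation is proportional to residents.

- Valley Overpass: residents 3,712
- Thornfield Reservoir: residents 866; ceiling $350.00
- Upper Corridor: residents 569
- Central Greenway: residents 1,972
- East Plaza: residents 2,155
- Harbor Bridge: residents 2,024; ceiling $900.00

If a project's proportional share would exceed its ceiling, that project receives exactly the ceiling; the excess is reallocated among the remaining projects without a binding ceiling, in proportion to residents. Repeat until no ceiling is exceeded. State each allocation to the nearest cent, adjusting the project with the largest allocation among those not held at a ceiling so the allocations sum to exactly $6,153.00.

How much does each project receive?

Total residents = 11,298.
Unconstrained shares: Valley Overpass 2,021.5911; Thornfield Reservoir 471.6320; Upper Corridor 309.8829; Central Greenway 1,073.9703; East Plaza 1,173.6338; Harbor Bridge 1,102.2900.
Held at cap: Thornfield Reservoir ($350.00), Harbor Bridge ($900.00); balance $4,903.00 reallocated over remaining residents 8,408.
Shares after redistribution: Valley Overpass 2,164.5975 → $2,164.60; Upper Corridor 331.8039 → $331.80; Central Greenway 1,149.9424 → $1,149.94; East Plaza 1,256.6562 → $1,256.66.

Valley Overpass: $2,164.60 · Thornfield Reservoir: $350.00 · Upper Corridor: $331.80 · Central Greenway: $1,149.94 · East Plaza: $1,256.66 · Harbor Bridge: $900.00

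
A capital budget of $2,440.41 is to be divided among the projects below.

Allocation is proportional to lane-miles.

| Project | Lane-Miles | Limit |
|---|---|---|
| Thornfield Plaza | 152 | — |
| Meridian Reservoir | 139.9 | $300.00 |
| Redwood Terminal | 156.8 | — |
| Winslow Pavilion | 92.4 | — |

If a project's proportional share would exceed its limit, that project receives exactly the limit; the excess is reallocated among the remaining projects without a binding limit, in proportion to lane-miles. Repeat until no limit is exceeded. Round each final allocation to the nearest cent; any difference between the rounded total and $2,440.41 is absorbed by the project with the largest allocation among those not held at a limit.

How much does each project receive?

Total lane-miles = 541.1.
Unconstrained shares: Thornfield Plaza 685.5338; Meridian Reservoir 630.9617; Redwood Terminal 707.1822; Winslow Pavilion 416.7324.
Capped: Meridian Reservoir ($300.00); balance $2,140.41 reallocated over remaining lane-miles 401.2.
Remaining shares: Thornfield Plaza 810.9230 → $810.92; Redwood Terminal 836.5311 → $836.53; Winslow Pavilion 492.9558 → $492.96.

Thornfield Plaza: $810.92 · Meridian Reservoir: $300.00 · Redwood Terminal: $836.53 · Winslow Pavilion: $492.96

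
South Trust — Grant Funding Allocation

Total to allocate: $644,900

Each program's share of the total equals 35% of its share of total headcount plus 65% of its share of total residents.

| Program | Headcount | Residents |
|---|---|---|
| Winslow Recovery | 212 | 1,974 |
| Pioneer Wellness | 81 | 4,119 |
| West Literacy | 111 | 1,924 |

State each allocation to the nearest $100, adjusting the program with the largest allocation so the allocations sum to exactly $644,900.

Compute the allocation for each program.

Headcount total 404; residents total 8,017.
Composite weights (35% headcount + 65% residents): Winslow Recovery 0.3437; Pioneer Wellness 0.4041; West Literacy 0.2522.
Raw shares: Winslow Recovery 221,659.07; Pioneer Wellness 260,624.96; West Literacy 162,615.97.
After rounding ($100): Winslow Recovery $221,700; Pioneer Wellness $260,600; West Literacy $162,600. Sum = $644,900.
Rounded total matches; no reconciliation needed.

Winslow Recovery: $221,700 · Pioneer Wellness: $260,600 · West Literacy: $162,600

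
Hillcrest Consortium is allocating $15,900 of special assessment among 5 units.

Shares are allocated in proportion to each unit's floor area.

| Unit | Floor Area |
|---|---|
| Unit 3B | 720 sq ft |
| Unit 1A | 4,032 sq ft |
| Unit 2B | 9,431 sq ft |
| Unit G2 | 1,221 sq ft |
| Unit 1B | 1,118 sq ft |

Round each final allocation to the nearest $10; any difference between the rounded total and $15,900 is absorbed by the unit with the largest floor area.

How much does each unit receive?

Unit 3B: $690 | Unit 1A: $3,880 | Unit 2B: $9,070 | Unit G2: $1,180 | Unit 1B: $1,080

Total floor area = 720 + 4,032 + 9,431 + 1,221 + 1,118 = 16,522.
Pro-rata amounts: Unit 3B 692.89; Unit 1A 3,880.21; Unit 2B 9,075.95; Unit G2 1,175.03; Unit 1B 1,075.91.
After rounding ($10): Unit 3B $690; Unit 1A $3,880; Unit 2B $9,080; Unit G2 $1,180; Unit 1B $1,080. Sum = $15,910.
Difference $15,900 − $15,910 = −$10 applied to largest floor area (Unit 2B): Unit 2B becomes $9,070.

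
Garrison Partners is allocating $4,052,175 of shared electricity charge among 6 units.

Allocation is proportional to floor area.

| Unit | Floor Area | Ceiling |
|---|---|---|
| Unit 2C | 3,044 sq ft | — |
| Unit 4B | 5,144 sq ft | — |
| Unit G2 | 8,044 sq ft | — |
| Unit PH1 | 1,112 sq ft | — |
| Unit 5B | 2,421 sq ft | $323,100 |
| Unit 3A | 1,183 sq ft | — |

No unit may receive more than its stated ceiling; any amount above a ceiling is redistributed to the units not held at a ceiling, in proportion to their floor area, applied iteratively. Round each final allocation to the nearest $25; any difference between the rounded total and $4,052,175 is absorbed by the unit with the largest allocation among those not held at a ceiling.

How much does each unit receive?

Unit 2C: $612,700 | Unit 4B: $1,035,375 | Unit G2: $1,619,075 | Unit PH1: $223,825 | Unit 5B: $323,100 | Unit 3A: $238,100

Combined floor area = 20,948.
Proportional shares (ignoring caps): Unit 2C 588,830.47; Unit 4B 995,053.86; Unit G2 1,556,029.01; Unit PH1 215,104.96; Unit 5B 468,317.53; Unit 3A 228,839.17.
Capped: Unit 5B ($323,100); residual $3,729,075 reallocated over remaining floor area 18,527.
Remaining shares: Unit 2C 612,689.82 → $612,700; Unit 4B 1,035,373.34 → $1,035,375; Unit G2 1,619,079.14 → $1,619,075; Unit PH1 223,820.99 → $223,825; Unit 3A 238,111.71 → $238,100.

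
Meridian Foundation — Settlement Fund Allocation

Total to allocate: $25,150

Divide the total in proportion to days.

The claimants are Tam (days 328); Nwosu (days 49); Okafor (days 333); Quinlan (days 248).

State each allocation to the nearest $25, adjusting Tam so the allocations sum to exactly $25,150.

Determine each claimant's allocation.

Tam: $8,625; Nwosu: $1,275; Okafor: $8,750; Quinlan: $6,500

Total days = 958.
Raw shares: Tam 328/958 × $25,150 = 8,610.86; Nwosu 49/958 × $25,150 = 1,286.38; Okafor 333/958 × $25,150 = 8,742.12; Quinlan 248/958 × $25,150 = 6,510.65.
After rounding ($25): Tam $8,600; Nwosu $1,275; Okafor $8,750; Quinlan $6,500. Sum = $25,125.
Difference $25,150 − $25,125 = +$25 applied to Tam: Tam becomes $8,625.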